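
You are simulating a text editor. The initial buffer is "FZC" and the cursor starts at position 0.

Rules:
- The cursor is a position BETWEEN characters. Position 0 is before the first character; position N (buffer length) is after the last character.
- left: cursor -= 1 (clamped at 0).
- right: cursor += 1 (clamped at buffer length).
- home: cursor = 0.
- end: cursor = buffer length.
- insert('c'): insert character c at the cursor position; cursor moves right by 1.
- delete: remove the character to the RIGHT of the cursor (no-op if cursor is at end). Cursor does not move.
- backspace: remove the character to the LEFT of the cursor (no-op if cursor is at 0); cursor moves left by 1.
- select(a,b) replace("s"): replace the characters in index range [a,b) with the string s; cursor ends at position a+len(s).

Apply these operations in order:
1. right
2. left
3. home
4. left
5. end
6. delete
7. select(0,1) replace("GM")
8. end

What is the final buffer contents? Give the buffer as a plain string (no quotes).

Answer: GMZC

Derivation:
After op 1 (right): buf='FZC' cursor=1
After op 2 (left): buf='FZC' cursor=0
After op 3 (home): buf='FZC' cursor=0
After op 4 (left): buf='FZC' cursor=0
After op 5 (end): buf='FZC' cursor=3
After op 6 (delete): buf='FZC' cursor=3
After op 7 (select(0,1) replace("GM")): buf='GMZC' cursor=2
After op 8 (end): buf='GMZC' cursor=4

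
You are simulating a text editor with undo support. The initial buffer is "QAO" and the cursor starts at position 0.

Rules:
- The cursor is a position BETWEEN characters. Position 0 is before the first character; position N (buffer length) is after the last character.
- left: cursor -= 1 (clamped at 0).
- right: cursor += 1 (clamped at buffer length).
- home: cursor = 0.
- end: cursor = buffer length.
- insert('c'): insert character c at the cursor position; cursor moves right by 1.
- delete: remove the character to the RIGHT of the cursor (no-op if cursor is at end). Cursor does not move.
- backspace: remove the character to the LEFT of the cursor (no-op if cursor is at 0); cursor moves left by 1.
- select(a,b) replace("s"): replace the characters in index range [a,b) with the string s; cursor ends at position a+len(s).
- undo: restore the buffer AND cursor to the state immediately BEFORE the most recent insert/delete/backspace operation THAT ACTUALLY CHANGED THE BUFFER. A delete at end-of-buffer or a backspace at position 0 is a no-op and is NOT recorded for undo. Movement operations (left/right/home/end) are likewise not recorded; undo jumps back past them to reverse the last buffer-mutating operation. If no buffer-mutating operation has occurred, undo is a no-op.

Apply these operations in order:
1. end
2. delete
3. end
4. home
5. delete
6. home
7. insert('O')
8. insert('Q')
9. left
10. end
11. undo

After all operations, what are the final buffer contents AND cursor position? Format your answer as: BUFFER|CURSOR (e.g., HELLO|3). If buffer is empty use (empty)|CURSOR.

After op 1 (end): buf='QAO' cursor=3
After op 2 (delete): buf='QAO' cursor=3
After op 3 (end): buf='QAO' cursor=3
After op 4 (home): buf='QAO' cursor=0
After op 5 (delete): buf='AO' cursor=0
After op 6 (home): buf='AO' cursor=0
After op 7 (insert('O')): buf='OAO' cursor=1
After op 8 (insert('Q')): buf='OQAO' cursor=2
After op 9 (left): buf='OQAO' cursor=1
After op 10 (end): buf='OQAO' cursor=4
After op 11 (undo): buf='OAO' cursor=1

Answer: OAO|1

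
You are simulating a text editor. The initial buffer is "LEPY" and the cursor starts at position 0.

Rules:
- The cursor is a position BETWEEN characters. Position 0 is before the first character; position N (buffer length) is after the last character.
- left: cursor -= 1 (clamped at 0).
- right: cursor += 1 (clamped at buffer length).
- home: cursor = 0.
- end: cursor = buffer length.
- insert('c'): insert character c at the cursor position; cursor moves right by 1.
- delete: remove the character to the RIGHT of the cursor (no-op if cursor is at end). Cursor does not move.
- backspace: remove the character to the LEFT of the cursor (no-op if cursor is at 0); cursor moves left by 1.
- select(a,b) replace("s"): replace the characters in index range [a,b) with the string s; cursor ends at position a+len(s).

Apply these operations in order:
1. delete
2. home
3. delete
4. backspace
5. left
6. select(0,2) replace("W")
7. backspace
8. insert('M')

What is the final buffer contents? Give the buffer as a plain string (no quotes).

Answer: M

Derivation:
After op 1 (delete): buf='EPY' cursor=0
After op 2 (home): buf='EPY' cursor=0
After op 3 (delete): buf='PY' cursor=0
After op 4 (backspace): buf='PY' cursor=0
After op 5 (left): buf='PY' cursor=0
After op 6 (select(0,2) replace("W")): buf='W' cursor=1
After op 7 (backspace): buf='(empty)' cursor=0
After op 8 (insert('M')): buf='M' cursor=1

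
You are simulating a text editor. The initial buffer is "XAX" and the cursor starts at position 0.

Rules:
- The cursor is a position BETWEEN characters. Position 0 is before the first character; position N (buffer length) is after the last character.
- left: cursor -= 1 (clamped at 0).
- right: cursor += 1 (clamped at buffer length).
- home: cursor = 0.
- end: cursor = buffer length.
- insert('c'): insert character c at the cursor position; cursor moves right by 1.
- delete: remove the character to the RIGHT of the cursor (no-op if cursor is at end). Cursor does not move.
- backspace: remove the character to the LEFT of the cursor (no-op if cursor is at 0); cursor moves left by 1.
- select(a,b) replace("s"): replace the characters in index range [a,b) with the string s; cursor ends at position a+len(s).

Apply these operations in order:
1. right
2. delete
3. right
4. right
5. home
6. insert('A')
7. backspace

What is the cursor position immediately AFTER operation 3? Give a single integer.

After op 1 (right): buf='XAX' cursor=1
After op 2 (delete): buf='XX' cursor=1
After op 3 (right): buf='XX' cursor=2

Answer: 2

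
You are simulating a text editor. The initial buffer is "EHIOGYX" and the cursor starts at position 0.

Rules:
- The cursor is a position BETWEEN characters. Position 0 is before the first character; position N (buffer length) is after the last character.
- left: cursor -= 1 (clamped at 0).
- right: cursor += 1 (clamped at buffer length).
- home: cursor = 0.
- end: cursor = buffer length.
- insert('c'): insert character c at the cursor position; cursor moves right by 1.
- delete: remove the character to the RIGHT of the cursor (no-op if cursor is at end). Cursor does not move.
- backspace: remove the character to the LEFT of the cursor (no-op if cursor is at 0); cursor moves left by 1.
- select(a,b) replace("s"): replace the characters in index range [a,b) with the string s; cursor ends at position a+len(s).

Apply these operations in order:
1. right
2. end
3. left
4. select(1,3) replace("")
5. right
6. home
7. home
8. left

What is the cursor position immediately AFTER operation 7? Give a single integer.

After op 1 (right): buf='EHIOGYX' cursor=1
After op 2 (end): buf='EHIOGYX' cursor=7
After op 3 (left): buf='EHIOGYX' cursor=6
After op 4 (select(1,3) replace("")): buf='EOGYX' cursor=1
After op 5 (right): buf='EOGYX' cursor=2
After op 6 (home): buf='EOGYX' cursor=0
After op 7 (home): buf='EOGYX' cursor=0

Answer: 0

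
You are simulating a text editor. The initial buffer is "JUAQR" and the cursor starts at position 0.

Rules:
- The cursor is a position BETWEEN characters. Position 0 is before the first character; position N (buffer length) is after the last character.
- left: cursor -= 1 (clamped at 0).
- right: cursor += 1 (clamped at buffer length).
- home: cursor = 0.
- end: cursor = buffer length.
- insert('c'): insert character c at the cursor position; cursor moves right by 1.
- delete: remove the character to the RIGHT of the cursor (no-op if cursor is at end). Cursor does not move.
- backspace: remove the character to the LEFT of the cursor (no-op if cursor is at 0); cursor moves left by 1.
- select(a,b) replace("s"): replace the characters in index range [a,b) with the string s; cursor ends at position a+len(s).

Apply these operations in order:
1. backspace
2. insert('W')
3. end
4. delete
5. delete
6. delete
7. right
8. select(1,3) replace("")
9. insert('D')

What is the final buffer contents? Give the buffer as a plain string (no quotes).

After op 1 (backspace): buf='JUAQR' cursor=0
After op 2 (insert('W')): buf='WJUAQR' cursor=1
After op 3 (end): buf='WJUAQR' cursor=6
After op 4 (delete): buf='WJUAQR' cursor=6
After op 5 (delete): buf='WJUAQR' cursor=6
After op 6 (delete): buf='WJUAQR' cursor=6
After op 7 (right): buf='WJUAQR' cursor=6
After op 8 (select(1,3) replace("")): buf='WAQR' cursor=1
After op 9 (insert('D')): buf='WDAQR' cursor=2

Answer: WDAQR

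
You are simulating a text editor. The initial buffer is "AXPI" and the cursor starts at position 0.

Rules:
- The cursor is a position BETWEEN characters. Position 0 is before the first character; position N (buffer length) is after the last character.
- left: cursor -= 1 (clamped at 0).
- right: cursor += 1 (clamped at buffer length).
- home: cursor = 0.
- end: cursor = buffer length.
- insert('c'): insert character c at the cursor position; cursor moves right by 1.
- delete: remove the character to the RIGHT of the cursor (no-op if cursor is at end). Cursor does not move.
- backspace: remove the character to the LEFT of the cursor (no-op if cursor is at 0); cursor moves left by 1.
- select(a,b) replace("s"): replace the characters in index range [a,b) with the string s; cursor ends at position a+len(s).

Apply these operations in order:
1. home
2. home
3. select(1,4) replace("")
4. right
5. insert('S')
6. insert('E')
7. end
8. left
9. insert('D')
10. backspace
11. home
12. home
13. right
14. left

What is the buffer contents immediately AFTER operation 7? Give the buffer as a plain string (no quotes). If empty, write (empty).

Answer: ASE

Derivation:
After op 1 (home): buf='AXPI' cursor=0
After op 2 (home): buf='AXPI' cursor=0
After op 3 (select(1,4) replace("")): buf='A' cursor=1
After op 4 (right): buf='A' cursor=1
After op 5 (insert('S')): buf='AS' cursor=2
After op 6 (insert('E')): buf='ASE' cursor=3
After op 7 (end): buf='ASE' cursor=3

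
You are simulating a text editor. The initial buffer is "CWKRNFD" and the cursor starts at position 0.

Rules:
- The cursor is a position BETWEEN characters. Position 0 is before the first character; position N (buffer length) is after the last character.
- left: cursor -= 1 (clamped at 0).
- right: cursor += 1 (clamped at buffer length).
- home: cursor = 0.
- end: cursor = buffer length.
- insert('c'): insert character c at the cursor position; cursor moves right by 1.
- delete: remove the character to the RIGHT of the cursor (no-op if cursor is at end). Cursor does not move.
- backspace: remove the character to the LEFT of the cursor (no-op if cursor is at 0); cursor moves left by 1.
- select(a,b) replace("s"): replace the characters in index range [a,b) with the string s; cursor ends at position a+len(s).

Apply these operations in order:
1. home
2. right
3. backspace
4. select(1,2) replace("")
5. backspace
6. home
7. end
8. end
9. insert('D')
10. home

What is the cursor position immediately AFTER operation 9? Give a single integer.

Answer: 5

Derivation:
After op 1 (home): buf='CWKRNFD' cursor=0
After op 2 (right): buf='CWKRNFD' cursor=1
After op 3 (backspace): buf='WKRNFD' cursor=0
After op 4 (select(1,2) replace("")): buf='WRNFD' cursor=1
After op 5 (backspace): buf='RNFD' cursor=0
After op 6 (home): buf='RNFD' cursor=0
After op 7 (end): buf='RNFD' cursor=4
After op 8 (end): buf='RNFD' cursor=4
After op 9 (insert('D')): buf='RNFDD' cursor=5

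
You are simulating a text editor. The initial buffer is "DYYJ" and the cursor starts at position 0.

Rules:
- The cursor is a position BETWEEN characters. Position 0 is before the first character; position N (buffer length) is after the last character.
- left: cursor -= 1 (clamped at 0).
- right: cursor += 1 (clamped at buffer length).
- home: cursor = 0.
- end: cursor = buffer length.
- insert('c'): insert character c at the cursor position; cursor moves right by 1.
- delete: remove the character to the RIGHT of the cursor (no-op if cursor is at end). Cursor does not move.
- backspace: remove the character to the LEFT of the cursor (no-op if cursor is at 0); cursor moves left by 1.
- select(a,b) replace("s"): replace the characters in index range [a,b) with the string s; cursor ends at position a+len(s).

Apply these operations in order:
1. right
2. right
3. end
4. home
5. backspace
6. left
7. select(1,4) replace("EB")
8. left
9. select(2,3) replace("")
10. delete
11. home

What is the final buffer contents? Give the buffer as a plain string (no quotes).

Answer: DE

Derivation:
After op 1 (right): buf='DYYJ' cursor=1
After op 2 (right): buf='DYYJ' cursor=2
After op 3 (end): buf='DYYJ' cursor=4
After op 4 (home): buf='DYYJ' cursor=0
After op 5 (backspace): buf='DYYJ' cursor=0
After op 6 (left): buf='DYYJ' cursor=0
After op 7 (select(1,4) replace("EB")): buf='DEB' cursor=3
After op 8 (left): buf='DEB' cursor=2
After op 9 (select(2,3) replace("")): buf='DE' cursor=2
After op 10 (delete): buf='DE' cursor=2
After op 11 (home): buf='DE' cursor=0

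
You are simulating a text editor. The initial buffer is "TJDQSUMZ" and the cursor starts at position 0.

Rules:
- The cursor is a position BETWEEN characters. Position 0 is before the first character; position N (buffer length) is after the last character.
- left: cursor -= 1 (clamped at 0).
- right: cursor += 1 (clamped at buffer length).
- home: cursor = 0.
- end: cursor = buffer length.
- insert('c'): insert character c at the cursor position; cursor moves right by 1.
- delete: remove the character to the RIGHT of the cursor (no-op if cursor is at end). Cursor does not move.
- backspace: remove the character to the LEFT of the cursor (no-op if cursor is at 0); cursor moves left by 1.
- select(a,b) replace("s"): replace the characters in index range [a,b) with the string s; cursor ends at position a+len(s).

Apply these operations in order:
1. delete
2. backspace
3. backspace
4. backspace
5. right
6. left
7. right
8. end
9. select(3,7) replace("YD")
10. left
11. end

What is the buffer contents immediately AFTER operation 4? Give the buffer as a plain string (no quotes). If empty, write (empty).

After op 1 (delete): buf='JDQSUMZ' cursor=0
After op 2 (backspace): buf='JDQSUMZ' cursor=0
After op 3 (backspace): buf='JDQSUMZ' cursor=0
After op 4 (backspace): buf='JDQSUMZ' cursor=0

Answer: JDQSUMZ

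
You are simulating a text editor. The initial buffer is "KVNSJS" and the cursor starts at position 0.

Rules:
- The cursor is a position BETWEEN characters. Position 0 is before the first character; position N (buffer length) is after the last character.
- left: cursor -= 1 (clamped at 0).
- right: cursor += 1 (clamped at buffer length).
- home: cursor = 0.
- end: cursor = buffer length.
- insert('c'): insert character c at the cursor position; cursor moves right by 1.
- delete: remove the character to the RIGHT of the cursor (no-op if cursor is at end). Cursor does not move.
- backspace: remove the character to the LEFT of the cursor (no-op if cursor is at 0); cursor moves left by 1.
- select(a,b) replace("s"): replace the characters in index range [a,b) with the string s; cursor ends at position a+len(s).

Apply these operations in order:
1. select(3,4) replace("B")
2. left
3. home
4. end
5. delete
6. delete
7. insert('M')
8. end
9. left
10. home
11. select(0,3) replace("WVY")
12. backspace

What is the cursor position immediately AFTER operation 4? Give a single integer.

After op 1 (select(3,4) replace("B")): buf='KVNBJS' cursor=4
After op 2 (left): buf='KVNBJS' cursor=3
After op 3 (home): buf='KVNBJS' cursor=0
After op 4 (end): buf='KVNBJS' cursor=6

Answer: 6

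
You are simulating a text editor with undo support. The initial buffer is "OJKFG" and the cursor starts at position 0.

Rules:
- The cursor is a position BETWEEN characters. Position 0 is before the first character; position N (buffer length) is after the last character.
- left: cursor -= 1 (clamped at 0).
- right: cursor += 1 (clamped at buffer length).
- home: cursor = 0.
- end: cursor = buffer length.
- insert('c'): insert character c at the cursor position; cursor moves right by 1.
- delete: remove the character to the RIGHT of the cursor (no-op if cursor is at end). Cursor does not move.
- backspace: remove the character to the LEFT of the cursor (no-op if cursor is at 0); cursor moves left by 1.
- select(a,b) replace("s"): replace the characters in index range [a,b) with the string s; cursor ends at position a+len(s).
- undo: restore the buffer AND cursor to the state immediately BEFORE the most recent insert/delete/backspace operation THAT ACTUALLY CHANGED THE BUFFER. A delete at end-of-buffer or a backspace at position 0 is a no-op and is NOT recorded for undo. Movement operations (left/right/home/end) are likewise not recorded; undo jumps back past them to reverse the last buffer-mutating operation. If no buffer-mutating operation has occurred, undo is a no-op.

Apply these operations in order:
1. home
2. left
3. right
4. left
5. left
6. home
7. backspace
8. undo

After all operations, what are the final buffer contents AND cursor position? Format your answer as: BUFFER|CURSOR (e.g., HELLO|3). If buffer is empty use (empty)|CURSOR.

After op 1 (home): buf='OJKFG' cursor=0
After op 2 (left): buf='OJKFG' cursor=0
After op 3 (right): buf='OJKFG' cursor=1
After op 4 (left): buf='OJKFG' cursor=0
After op 5 (left): buf='OJKFG' cursor=0
After op 6 (home): buf='OJKFG' cursor=0
After op 7 (backspace): buf='OJKFG' cursor=0
After op 8 (undo): buf='OJKFG' cursor=0

Answer: OJKFG|0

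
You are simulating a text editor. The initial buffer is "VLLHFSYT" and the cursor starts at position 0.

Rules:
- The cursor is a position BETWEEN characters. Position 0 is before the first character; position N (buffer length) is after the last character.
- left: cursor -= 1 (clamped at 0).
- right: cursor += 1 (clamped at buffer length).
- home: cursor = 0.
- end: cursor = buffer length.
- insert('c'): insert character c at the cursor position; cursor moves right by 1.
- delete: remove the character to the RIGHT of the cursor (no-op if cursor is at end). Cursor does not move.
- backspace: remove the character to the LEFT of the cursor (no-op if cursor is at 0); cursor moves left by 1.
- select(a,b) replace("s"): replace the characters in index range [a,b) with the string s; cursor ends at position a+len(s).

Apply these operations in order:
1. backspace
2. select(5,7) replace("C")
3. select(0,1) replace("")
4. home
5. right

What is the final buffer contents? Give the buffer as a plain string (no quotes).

Answer: LLHFCT

Derivation:
After op 1 (backspace): buf='VLLHFSYT' cursor=0
After op 2 (select(5,7) replace("C")): buf='VLLHFCT' cursor=6
After op 3 (select(0,1) replace("")): buf='LLHFCT' cursor=0
After op 4 (home): buf='LLHFCT' cursor=0
After op 5 (right): buf='LLHFCT' cursor=1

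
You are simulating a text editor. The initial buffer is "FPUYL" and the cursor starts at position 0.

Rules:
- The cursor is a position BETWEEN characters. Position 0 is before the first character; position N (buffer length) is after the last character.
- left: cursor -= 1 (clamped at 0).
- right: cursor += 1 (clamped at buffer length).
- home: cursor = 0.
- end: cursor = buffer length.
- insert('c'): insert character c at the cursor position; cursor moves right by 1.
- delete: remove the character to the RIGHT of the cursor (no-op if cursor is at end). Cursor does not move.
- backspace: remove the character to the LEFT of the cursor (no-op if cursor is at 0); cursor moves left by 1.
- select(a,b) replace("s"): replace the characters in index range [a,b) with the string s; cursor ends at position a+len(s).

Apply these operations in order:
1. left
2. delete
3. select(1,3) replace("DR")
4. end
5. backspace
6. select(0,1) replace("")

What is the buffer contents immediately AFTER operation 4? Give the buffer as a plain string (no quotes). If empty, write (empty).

After op 1 (left): buf='FPUYL' cursor=0
After op 2 (delete): buf='PUYL' cursor=0
After op 3 (select(1,3) replace("DR")): buf='PDRL' cursor=3
After op 4 (end): buf='PDRL' cursor=4

Answer: PDRL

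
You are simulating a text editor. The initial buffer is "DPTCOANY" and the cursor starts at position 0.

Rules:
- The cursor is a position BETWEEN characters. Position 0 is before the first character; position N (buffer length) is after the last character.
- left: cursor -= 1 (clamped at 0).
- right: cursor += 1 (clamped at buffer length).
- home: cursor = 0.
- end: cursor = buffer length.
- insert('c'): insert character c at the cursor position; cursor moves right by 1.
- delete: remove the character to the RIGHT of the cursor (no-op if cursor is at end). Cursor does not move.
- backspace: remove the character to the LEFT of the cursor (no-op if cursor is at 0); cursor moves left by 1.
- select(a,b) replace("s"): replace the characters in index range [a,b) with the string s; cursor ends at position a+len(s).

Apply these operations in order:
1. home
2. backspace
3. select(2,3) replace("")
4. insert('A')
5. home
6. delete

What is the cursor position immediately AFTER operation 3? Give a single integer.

Answer: 2

Derivation:
After op 1 (home): buf='DPTCOANY' cursor=0
After op 2 (backspace): buf='DPTCOANY' cursor=0
After op 3 (select(2,3) replace("")): buf='DPCOANY' cursor=2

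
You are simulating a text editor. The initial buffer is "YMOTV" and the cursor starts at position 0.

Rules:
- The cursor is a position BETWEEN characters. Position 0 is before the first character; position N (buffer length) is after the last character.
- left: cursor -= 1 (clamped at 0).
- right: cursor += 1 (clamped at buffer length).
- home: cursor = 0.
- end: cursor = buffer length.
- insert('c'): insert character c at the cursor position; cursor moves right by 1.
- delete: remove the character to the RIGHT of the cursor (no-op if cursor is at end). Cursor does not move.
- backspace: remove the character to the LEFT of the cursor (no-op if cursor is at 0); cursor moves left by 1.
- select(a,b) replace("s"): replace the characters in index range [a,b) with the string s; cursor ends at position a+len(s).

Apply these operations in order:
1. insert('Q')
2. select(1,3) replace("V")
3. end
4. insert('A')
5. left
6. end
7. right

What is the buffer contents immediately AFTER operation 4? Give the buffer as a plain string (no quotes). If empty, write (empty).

Answer: QVOTVA

Derivation:
After op 1 (insert('Q')): buf='QYMOTV' cursor=1
After op 2 (select(1,3) replace("V")): buf='QVOTV' cursor=2
After op 3 (end): buf='QVOTV' cursor=5
After op 4 (insert('A')): buf='QVOTVA' cursor=6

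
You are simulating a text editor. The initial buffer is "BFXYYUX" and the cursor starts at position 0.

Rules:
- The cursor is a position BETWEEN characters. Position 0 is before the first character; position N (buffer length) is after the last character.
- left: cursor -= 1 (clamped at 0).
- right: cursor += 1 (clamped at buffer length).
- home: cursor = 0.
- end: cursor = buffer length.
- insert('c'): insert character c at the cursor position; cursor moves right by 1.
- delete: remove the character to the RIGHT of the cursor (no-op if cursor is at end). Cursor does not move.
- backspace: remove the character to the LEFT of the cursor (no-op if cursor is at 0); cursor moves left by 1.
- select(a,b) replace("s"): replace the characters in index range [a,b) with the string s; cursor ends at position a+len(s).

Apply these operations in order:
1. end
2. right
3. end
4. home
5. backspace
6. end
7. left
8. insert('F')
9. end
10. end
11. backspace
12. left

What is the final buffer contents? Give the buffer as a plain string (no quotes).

Answer: BFXYYUF

Derivation:
After op 1 (end): buf='BFXYYUX' cursor=7
After op 2 (right): buf='BFXYYUX' cursor=7
After op 3 (end): buf='BFXYYUX' cursor=7
After op 4 (home): buf='BFXYYUX' cursor=0
After op 5 (backspace): buf='BFXYYUX' cursor=0
After op 6 (end): buf='BFXYYUX' cursor=7
After op 7 (left): buf='BFXYYUX' cursor=6
After op 8 (insert('F')): buf='BFXYYUFX' cursor=7
After op 9 (end): buf='BFXYYUFX' cursor=8
After op 10 (end): buf='BFXYYUFX' cursor=8
After op 11 (backspace): buf='BFXYYUF' cursor=7
After op 12 (left): buf='BFXYYUF' cursor=6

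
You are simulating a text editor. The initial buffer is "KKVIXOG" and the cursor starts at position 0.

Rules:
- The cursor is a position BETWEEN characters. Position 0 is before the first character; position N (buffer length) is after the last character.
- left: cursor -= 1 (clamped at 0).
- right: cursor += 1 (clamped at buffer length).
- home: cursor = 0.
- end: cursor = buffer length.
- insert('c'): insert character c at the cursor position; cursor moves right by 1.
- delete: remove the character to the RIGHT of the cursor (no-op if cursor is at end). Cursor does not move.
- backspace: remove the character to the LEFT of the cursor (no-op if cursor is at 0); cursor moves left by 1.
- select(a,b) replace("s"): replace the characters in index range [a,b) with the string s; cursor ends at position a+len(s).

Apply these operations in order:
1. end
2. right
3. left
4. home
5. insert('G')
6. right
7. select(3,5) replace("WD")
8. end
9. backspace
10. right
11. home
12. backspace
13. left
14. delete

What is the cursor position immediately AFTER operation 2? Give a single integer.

After op 1 (end): buf='KKVIXOG' cursor=7
After op 2 (right): buf='KKVIXOG' cursor=7

Answer: 7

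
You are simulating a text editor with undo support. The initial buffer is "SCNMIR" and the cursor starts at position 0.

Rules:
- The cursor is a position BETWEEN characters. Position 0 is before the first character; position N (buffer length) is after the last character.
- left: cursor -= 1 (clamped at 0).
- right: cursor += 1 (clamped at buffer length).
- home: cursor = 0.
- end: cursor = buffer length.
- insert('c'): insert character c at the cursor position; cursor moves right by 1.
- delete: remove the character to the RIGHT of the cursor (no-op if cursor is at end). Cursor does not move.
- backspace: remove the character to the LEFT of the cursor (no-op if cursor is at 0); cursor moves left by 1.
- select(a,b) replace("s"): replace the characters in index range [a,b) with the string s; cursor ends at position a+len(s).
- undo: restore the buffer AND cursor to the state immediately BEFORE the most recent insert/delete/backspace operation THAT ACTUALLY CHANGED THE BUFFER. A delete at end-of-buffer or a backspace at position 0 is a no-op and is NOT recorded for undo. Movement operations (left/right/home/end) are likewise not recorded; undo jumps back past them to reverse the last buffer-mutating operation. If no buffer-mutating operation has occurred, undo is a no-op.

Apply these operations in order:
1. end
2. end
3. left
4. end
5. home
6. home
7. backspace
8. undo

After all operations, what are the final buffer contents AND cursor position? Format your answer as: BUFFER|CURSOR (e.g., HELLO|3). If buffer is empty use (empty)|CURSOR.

Answer: SCNMIR|0

Derivation:
After op 1 (end): buf='SCNMIR' cursor=6
After op 2 (end): buf='SCNMIR' cursor=6
After op 3 (left): buf='SCNMIR' cursor=5
After op 4 (end): buf='SCNMIR' cursor=6
After op 5 (home): buf='SCNMIR' cursor=0
After op 6 (home): buf='SCNMIR' cursor=0
After op 7 (backspace): buf='SCNMIR' cursor=0
After op 8 (undo): buf='SCNMIR' cursor=0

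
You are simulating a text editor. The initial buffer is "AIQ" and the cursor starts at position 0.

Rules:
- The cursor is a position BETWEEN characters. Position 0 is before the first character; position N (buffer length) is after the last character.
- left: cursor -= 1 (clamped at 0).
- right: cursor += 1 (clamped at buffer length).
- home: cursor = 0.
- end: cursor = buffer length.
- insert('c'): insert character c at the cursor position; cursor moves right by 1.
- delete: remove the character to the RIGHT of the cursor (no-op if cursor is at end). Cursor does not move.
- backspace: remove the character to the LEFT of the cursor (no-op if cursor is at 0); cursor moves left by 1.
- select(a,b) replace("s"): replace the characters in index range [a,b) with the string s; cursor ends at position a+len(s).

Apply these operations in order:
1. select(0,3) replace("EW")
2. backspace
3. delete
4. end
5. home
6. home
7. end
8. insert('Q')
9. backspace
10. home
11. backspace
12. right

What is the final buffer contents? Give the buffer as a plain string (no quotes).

Answer: E

Derivation:
After op 1 (select(0,3) replace("EW")): buf='EW' cursor=2
After op 2 (backspace): buf='E' cursor=1
After op 3 (delete): buf='E' cursor=1
After op 4 (end): buf='E' cursor=1
After op 5 (home): buf='E' cursor=0
After op 6 (home): buf='E' cursor=0
After op 7 (end): buf='E' cursor=1
After op 8 (insert('Q')): buf='EQ' cursor=2
After op 9 (backspace): buf='E' cursor=1
After op 10 (home): buf='E' cursor=0
After op 11 (backspace): buf='E' cursor=0
After op 12 (right): buf='E' cursor=1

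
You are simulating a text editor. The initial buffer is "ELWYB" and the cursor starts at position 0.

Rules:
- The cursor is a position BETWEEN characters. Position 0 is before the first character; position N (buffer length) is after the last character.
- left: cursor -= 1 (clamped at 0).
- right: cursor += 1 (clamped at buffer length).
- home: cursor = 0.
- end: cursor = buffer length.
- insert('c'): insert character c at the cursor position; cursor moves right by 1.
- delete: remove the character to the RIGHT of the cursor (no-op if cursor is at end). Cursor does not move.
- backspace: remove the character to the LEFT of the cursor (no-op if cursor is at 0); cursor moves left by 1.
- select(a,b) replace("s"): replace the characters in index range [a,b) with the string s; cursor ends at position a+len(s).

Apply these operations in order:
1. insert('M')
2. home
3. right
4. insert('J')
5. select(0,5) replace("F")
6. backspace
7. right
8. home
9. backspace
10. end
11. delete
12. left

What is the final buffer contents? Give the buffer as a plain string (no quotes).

Answer: YB

Derivation:
After op 1 (insert('M')): buf='MELWYB' cursor=1
After op 2 (home): buf='MELWYB' cursor=0
After op 3 (right): buf='MELWYB' cursor=1
After op 4 (insert('J')): buf='MJELWYB' cursor=2
After op 5 (select(0,5) replace("F")): buf='FYB' cursor=1
After op 6 (backspace): buf='YB' cursor=0
After op 7 (right): buf='YB' cursor=1
After op 8 (home): buf='YB' cursor=0
After op 9 (backspace): buf='YB' cursor=0
After op 10 (end): buf='YB' cursor=2
After op 11 (delete): buf='YB' cursor=2
After op 12 (left): buf='YB' cursor=1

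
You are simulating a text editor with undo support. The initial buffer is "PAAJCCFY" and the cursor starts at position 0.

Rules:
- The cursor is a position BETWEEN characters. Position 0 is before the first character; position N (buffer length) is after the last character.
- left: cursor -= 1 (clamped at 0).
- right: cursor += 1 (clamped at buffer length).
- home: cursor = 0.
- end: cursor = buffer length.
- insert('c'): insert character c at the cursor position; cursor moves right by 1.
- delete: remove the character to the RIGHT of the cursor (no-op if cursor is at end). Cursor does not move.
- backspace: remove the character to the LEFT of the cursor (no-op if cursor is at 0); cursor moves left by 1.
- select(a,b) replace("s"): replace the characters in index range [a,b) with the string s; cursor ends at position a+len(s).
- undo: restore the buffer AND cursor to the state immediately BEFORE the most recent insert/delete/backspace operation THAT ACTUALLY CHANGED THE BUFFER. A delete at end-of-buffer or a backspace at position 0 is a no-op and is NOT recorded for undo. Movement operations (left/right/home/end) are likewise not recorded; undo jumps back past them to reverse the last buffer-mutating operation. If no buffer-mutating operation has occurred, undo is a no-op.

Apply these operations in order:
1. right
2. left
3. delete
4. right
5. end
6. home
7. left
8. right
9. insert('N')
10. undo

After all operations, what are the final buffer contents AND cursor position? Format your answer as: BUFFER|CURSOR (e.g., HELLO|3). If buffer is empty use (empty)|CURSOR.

Answer: AAJCCFY|1

Derivation:
After op 1 (right): buf='PAAJCCFY' cursor=1
After op 2 (left): buf='PAAJCCFY' cursor=0
After op 3 (delete): buf='AAJCCFY' cursor=0
After op 4 (right): buf='AAJCCFY' cursor=1
After op 5 (end): buf='AAJCCFY' cursor=7
After op 6 (home): buf='AAJCCFY' cursor=0
After op 7 (left): buf='AAJCCFY' cursor=0
After op 8 (right): buf='AAJCCFY' cursor=1
After op 9 (insert('N')): buf='ANAJCCFY' cursor=2
After op 10 (undo): buf='AAJCCFY' cursor=1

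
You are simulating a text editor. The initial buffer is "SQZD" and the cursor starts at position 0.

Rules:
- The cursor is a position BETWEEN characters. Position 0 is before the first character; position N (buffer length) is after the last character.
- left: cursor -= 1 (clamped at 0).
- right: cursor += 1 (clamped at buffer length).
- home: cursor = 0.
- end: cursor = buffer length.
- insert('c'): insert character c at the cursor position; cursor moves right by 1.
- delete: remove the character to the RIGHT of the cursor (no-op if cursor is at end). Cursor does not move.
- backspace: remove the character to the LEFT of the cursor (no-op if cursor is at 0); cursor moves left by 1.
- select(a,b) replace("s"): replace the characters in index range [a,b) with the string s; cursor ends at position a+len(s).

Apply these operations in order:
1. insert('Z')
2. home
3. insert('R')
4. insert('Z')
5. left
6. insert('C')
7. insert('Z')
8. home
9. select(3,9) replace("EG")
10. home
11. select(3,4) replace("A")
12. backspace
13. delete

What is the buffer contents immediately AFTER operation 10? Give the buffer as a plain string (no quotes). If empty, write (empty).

Answer: RCZEG

Derivation:
After op 1 (insert('Z')): buf='ZSQZD' cursor=1
After op 2 (home): buf='ZSQZD' cursor=0
After op 3 (insert('R')): buf='RZSQZD' cursor=1
After op 4 (insert('Z')): buf='RZZSQZD' cursor=2
After op 5 (left): buf='RZZSQZD' cursor=1
After op 6 (insert('C')): buf='RCZZSQZD' cursor=2
After op 7 (insert('Z')): buf='RCZZZSQZD' cursor=3
After op 8 (home): buf='RCZZZSQZD' cursor=0
After op 9 (select(3,9) replace("EG")): buf='RCZEG' cursor=5
After op 10 (home): buf='RCZEG' cursor=0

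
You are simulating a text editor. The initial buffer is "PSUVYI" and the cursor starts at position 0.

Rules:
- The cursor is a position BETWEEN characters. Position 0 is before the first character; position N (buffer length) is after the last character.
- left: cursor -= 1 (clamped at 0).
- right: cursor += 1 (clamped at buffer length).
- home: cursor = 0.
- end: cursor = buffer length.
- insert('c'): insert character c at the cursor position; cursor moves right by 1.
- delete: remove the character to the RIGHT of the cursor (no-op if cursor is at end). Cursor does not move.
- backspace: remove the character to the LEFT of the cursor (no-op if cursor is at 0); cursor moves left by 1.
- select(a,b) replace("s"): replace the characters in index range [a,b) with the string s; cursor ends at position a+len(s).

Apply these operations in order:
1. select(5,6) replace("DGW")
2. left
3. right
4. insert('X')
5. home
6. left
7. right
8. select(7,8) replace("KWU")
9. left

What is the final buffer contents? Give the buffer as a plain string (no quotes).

Answer: PSUVYDGKWUX

Derivation:
After op 1 (select(5,6) replace("DGW")): buf='PSUVYDGW' cursor=8
After op 2 (left): buf='PSUVYDGW' cursor=7
After op 3 (right): buf='PSUVYDGW' cursor=8
After op 4 (insert('X')): buf='PSUVYDGWX' cursor=9
After op 5 (home): buf='PSUVYDGWX' cursor=0
After op 6 (left): buf='PSUVYDGWX' cursor=0
After op 7 (right): buf='PSUVYDGWX' cursor=1
After op 8 (select(7,8) replace("KWU")): buf='PSUVYDGKWUX' cursor=10
After op 9 (left): buf='PSUVYDGKWUX' cursor=9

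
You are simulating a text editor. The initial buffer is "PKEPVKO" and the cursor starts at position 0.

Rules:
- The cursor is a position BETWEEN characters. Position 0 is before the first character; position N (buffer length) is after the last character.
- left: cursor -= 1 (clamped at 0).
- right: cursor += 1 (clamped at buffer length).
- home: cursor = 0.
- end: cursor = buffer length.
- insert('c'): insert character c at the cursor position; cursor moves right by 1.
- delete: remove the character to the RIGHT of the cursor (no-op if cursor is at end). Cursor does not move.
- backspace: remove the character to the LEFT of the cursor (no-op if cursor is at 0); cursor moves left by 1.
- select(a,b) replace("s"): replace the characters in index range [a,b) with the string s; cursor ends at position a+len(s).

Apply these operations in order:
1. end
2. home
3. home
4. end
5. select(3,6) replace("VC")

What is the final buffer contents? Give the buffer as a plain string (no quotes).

After op 1 (end): buf='PKEPVKO' cursor=7
After op 2 (home): buf='PKEPVKO' cursor=0
After op 3 (home): buf='PKEPVKO' cursor=0
After op 4 (end): buf='PKEPVKO' cursor=7
After op 5 (select(3,6) replace("VC")): buf='PKEVCO' cursor=5

Answer: PKEVCO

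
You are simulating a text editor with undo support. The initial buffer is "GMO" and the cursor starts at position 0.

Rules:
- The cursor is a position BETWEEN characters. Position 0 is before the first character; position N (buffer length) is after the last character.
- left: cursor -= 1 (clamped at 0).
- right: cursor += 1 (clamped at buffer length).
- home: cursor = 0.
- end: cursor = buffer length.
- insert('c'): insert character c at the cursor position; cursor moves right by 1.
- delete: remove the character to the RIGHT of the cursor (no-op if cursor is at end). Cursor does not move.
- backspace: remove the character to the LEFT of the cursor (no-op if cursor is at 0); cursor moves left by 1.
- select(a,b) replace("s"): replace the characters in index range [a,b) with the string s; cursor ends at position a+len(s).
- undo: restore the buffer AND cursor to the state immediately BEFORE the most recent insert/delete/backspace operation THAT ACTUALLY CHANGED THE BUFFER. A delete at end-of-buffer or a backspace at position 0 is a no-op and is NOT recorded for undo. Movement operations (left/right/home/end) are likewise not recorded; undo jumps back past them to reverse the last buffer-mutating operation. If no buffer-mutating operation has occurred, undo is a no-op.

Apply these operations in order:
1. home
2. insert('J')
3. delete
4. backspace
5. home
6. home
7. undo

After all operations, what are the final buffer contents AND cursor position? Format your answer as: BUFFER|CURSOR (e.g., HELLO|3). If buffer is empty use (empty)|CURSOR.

After op 1 (home): buf='GMO' cursor=0
After op 2 (insert('J')): buf='JGMO' cursor=1
After op 3 (delete): buf='JMO' cursor=1
After op 4 (backspace): buf='MO' cursor=0
After op 5 (home): buf='MO' cursor=0
After op 6 (home): buf='MO' cursor=0
After op 7 (undo): buf='JMO' cursor=1

Answer: JMO|1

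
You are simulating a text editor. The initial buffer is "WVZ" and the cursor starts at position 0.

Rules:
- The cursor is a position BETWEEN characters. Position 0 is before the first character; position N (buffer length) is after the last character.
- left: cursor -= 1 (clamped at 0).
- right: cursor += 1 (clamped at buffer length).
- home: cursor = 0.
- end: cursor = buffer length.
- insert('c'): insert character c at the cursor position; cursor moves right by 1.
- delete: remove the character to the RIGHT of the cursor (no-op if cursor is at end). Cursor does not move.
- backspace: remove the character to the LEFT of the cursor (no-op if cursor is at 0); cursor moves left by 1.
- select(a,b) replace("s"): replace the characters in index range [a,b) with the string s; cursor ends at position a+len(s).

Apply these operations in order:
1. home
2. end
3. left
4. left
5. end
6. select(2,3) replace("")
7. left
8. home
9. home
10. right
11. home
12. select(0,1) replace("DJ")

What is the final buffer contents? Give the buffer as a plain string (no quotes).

Answer: DJV

Derivation:
After op 1 (home): buf='WVZ' cursor=0
After op 2 (end): buf='WVZ' cursor=3
After op 3 (left): buf='WVZ' cursor=2
After op 4 (left): buf='WVZ' cursor=1
After op 5 (end): buf='WVZ' cursor=3
After op 6 (select(2,3) replace("")): buf='WV' cursor=2
After op 7 (left): buf='WV' cursor=1
After op 8 (home): buf='WV' cursor=0
After op 9 (home): buf='WV' cursor=0
After op 10 (right): buf='WV' cursor=1
After op 11 (home): buf='WV' cursor=0
After op 12 (select(0,1) replace("DJ")): buf='DJV' cursor=2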